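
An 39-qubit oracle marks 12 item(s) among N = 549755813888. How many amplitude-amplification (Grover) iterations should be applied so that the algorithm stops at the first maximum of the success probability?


After j Grover iterations the success probability is P(j) = sin^2((2j+1)*theta), where sin(theta) = sqrt(k/N).
N = 2^39 = 549755813888, k = 12
sin(theta) = sqrt(k/N) = 4.672030912e-06
theta = arcsin(sqrt(k/N)) = 4.672030912e-06 rad
P(j) reaches its first maximum when (2j+1)*theta is as close as possible to pi/2, i.e. j = round(pi/(4*theta) - 1/2).
pi/(4*theta) - 1/2 = 168105.8713
(For comparison, the common estimate pi/4 * sqrt(N/k) = 168106.3713; the exact maximiser is used here.)
Optimal iterations = 168106

168106


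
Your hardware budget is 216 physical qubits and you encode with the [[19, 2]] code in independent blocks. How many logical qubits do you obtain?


Each code block uses 19 physical qubits for 2 logical qubit(s).
Number of complete blocks = floor(216 / 19) = 11
Logical qubits = 11 * 2
= 22

22


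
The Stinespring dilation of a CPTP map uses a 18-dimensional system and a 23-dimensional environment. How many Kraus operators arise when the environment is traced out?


Tracing out the environment in an orthonormal basis {|i>_E} gives Kraus operators K_i = <i|_E U |0>_E.
Number of Kraus operators = dim(H_env) = d_env
= 23

23


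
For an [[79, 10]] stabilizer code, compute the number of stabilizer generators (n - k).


For an [[n,k]] stabilizer code:
Number of stabilizer generators = n - k
= 79 - 10
= 69

69


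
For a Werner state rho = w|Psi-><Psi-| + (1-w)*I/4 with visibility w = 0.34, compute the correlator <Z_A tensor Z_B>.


|Psi-> = (|01> - |10>)/sqrt(2)
For the pure Bell state, <Z_A Z_B> = -1 (Bell-state Pauli correlator).
The maximally-mixed part I/4 has tr(I/4 * P tensor P) = 0 for any traceless Pauli P.
So <Z_A Z_B>_rho = w * (-1) + (1 - w) * 0
= 0.34 * (-1)
= -0.3400

-0.3400


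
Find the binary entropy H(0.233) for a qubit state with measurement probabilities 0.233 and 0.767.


S = -p*log2(p) - (1-p)*log2(1-p)
p = 0.2330, 1-p = 0.7670
= -0.2330 * log2(0.2330) - 0.7670 * log2(0.7670)
= -(-0.4897) - (-0.2935)
= 0.7832

0.7832


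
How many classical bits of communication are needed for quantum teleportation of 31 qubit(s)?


Quantum teleportation requires 2 classical bits per qubit teleported.
31 qubit(s) -> 2 * 31 = 62 classical bits

62


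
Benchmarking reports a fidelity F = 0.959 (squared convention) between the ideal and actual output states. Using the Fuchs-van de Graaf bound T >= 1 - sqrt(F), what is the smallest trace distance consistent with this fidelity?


Fuchs-van de Graaf (squared-fidelity convention): 1 - sqrt(F) <= T <= sqrt(1 - F).
Lower bound: T >= 1 - sqrt(F)
sqrt(F) = sqrt(0.959) = 0.9793
T >= 1 - 0.9793
T >= 0.0207

0.0207


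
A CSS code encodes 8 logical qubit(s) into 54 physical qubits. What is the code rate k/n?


Code rate R = k/n
= 8/54
= 0.1481

0.1481


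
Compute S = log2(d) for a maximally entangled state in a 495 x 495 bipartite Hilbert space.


For a maximally entangled state in d x d:
S = log2(d) = log2(495)
= 8.9513

8.9513


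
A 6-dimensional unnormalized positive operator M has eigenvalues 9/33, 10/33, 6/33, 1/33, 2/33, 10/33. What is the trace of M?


tr(M) = sum of eigenvalues
= 9/33 + 10/33 + 6/33 + 1/33 + 2/33 + 10/33
= 38/33
= 1.1515

1.1515


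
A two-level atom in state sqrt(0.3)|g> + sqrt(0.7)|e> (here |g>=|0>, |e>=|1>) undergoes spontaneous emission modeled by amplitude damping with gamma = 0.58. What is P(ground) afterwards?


For amplitude damping with parameter gamma on state sqrt(a)|0> + sqrt(b)|1>:
alpha^2 = 0.3, beta^2 = 0.7
P(|0>) = alpha^2 + gamma * beta^2
= 0.3 + 0.58 * 0.7
= 0.3 + 0.4060
= 0.7060

0.7060


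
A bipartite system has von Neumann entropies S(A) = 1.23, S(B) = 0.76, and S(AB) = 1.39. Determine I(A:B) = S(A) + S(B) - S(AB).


I(A:B) = S(A) + S(B) - S(AB)
= 1.23 + 0.76 - 1.39
= 0.6000

0.6000


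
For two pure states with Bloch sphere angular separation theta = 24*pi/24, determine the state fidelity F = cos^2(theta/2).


For states separated by angle theta on Bloch sphere:
F = cos^2(theta/2)
theta = 24*pi/24 = 3.1416
theta/2 = 1.5708
cos(theta/2) = 0.0000
F = 0.0000

0.0000


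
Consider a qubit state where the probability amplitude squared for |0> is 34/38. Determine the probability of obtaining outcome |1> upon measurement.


|alpha|^2 = 34/38 = 0.8947
|beta|^2 = 1 - 34/38 = 4/38 = 0.1053
P(|1>) = |beta|^2 = 0.1053

0.1053


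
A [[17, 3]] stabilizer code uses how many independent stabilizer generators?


For an [[n,k]] stabilizer code:
Number of stabilizer generators = n - k
= 17 - 3
= 14

14


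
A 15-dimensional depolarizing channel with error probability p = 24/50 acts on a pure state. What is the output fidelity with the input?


F = (1-p) + p/d
= (1 - 0.4800) + 0.4800/15
= 0.5200 + 0.0320
= 0.5520

0.5520


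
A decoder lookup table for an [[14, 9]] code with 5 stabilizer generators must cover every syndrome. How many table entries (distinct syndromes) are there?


Each stabilizer generator gives a binary (+1 or -1) measurement outcome.
With 5 independent generators:
Total syndromes = 2^5
= 32

32


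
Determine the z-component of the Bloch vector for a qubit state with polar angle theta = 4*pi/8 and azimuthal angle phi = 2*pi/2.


theta = 1.5708, phi = 3.1416
r_z = cos(theta) = 0.0000

0.0000


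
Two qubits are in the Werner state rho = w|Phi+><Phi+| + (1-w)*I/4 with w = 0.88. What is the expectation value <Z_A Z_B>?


|Phi+> = (|00> + |11>)/sqrt(2)
For the pure Bell state, <Z_A Z_B> = +1 (Bell-state Pauli correlator).
The maximally-mixed part I/4 has tr(I/4 * P tensor P) = 0 for any traceless Pauli P.
So <Z_A Z_B>_rho = w * (+1) + (1 - w) * 0
= 0.88 * (+1)
= 0.8800

0.8800


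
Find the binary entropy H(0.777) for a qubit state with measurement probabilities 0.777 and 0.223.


S = -p*log2(p) - (1-p)*log2(1-p)
p = 0.7770, 1-p = 0.2230
= -0.7770 * log2(0.7770) - 0.2230 * log2(0.2230)
= -(-0.2828) - (-0.4828)
= 0.7656

0.7656


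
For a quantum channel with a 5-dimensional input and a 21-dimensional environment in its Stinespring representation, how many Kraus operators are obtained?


Tracing out the environment in an orthonormal basis {|i>_E} gives Kraus operators K_i = <i|_E U |0>_E.
Number of Kraus operators = dim(H_env) = d_env
= 21

21


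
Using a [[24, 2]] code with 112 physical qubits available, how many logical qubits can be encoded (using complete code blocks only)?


Each code block uses 24 physical qubits for 2 logical qubit(s).
Number of complete blocks = floor(112 / 24) = 4
Logical qubits = 4 * 2
= 8

8


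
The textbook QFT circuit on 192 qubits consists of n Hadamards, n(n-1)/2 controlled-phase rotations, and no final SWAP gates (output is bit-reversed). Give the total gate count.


Hadamard gates: 192
Controlled rotations: n*(n-1)/2 = 192*191/2 = 18336
SWAP gates: 0 (omitted)
Total = 192 + 18336
= 18528

18528


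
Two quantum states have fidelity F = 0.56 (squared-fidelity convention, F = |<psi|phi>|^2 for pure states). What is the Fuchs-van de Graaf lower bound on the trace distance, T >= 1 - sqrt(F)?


Fuchs-van de Graaf (squared-fidelity convention): 1 - sqrt(F) <= T <= sqrt(1 - F).
Lower bound: T >= 1 - sqrt(F)
sqrt(F) = sqrt(0.56) = 0.7483
T >= 1 - 0.7483
T >= 0.2517

0.2517


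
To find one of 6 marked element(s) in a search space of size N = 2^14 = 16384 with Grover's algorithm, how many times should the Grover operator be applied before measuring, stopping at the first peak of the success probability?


After j Grover iterations the success probability is P(j) = sin^2((2j+1)*theta), where sin(theta) = sqrt(k/N).
N = 2^14 = 16384, k = 6
sin(theta) = sqrt(k/N) = 0.01913663862
theta = arcsin(sqrt(k/N)) = 0.01913780682 rad
P(j) reaches its first maximum when (2j+1)*theta is as close as possible to pi/2, i.e. j = round(pi/(4*theta) - 1/2).
pi/(4*theta) - 1/2 = 40.5391
(For comparison, the common estimate pi/4 * sqrt(N/k) = 41.0416; the exact maximiser is used here.)
Optimal iterations = 41

41


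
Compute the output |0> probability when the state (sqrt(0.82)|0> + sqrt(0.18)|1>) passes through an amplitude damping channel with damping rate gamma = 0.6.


For amplitude damping with parameter gamma on state sqrt(a)|0> + sqrt(b)|1>:
alpha^2 = 0.82, beta^2 = 0.18
P(|0>) = alpha^2 + gamma * beta^2
= 0.82 + 0.6 * 0.18
= 0.82 + 0.1080
= 0.9280

0.9280


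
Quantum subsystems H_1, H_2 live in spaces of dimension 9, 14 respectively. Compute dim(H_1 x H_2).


dim(H_1 x H_2) = 9 * 14
= 126

126


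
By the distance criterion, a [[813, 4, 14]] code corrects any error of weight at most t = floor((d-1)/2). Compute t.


Code parameters: [[813, 4, 14]], distance d = 14.
Number of correctable errors = floor((d-1)/2)
= floor((14 - 1)/2)
= floor(13/2)
= 6

6


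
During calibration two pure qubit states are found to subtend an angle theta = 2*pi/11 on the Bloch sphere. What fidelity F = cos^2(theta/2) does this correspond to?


For states separated by angle theta on Bloch sphere:
F = cos^2(theta/2)
theta = 2*pi/11 = 0.5712
theta/2 = 0.2856
cos(theta/2) = 0.9595
F = 0.9206

0.9206


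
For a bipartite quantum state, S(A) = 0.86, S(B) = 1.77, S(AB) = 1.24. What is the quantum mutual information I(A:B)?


I(A:B) = S(A) + S(B) - S(AB)
= 0.86 + 1.77 - 1.24
= 1.3900

1.3900


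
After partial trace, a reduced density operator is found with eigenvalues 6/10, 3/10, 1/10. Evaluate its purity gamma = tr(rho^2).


tr(rho^2) = sum of eigenvalues squared
= (6/10)^2 + (3/10)^2 + (1/10)^2
= (36 + 9 + 1) / 100
= 46/100
= 0.4600

0.4600


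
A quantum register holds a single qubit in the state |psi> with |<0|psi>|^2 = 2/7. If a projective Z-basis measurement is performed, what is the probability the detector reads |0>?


|alpha|^2 = 2/7 = 0.2857
|beta|^2 = 1 - 2/7 = 5/7 = 0.7143
P(|0>) = |alpha|^2 = 0.2857

0.2857


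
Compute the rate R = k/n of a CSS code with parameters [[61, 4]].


Code rate R = k/n
= 4/61
= 0.0656

0.0656


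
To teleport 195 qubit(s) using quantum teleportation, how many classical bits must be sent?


Quantum teleportation requires 2 classical bits per qubit teleported.
195 qubit(s) -> 2 * 195 = 390 classical bits

390


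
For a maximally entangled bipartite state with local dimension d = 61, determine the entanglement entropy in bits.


For a maximally entangled state in d x d:
S = log2(d) = log2(61)
= 5.9307

5.9307


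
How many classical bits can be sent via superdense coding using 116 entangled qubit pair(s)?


Superdense coding allows 2 classical bits per shared entangled pair.
116 pair(s) -> 2 * 116 = 232 classical bits

232


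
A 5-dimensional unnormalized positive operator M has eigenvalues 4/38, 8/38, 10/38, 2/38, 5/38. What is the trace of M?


tr(M) = sum of eigenvalues
= 4/38 + 8/38 + 10/38 + 2/38 + 5/38
= 29/38
= 0.7632

0.7632


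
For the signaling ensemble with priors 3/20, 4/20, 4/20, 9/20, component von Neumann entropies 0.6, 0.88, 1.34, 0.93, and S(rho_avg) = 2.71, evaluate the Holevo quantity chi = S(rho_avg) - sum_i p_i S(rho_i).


chi = S(rho) - sum_i p_i * S(rho_i)
Weighted entropy = 3/20 * 0.6 + 4/20 * 0.88 + 4/20 * 1.34 + 9/20 * 0.93
= 0.9525
chi = 2.71 - 0.9525
= 1.7575

1.7575


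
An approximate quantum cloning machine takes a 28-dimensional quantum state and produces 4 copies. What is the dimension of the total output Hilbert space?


Output space = H^(tensor 4) where dim(H) = 28
dim = 28^4
= 784 (after 2 factors)
= 21952 (after 3 factors)
= 614656 (after 4 factors)
= 614656

614656


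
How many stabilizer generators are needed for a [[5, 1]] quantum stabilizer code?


For an [[n,k]] stabilizer code:
Number of stabilizer generators = n - k
= 5 - 1
= 4

4


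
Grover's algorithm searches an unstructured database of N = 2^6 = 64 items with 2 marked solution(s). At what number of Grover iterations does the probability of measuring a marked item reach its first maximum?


After j Grover iterations the success probability is P(j) = sin^2((2j+1)*theta), where sin(theta) = sqrt(k/N).
N = 2^6 = 64, k = 2
sin(theta) = sqrt(k/N) = 0.1767766953
theta = arcsin(sqrt(k/N)) = 0.1777106008 rad
P(j) reaches its first maximum when (2j+1)*theta is as close as possible to pi/2, i.e. j = round(pi/(4*theta) - 1/2).
pi/(4*theta) - 1/2 = 3.9195
(For comparison, the common estimate pi/4 * sqrt(N/k) = 4.4429; the exact maximiser is used here.)
Optimal iterations = 4

4


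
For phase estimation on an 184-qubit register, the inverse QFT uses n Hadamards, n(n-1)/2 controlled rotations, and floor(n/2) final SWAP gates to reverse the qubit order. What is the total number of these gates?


Hadamard gates: 184
Controlled rotations: n*(n-1)/2 = 184*183/2 = 16836
SWAP gates: floor(n/2) = floor(184/2) = 92
Total = 184 + 16836 + 92
= 17112

17112


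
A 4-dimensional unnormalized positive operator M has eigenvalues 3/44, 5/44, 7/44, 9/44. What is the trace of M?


tr(M) = sum of eigenvalues
= 3/44 + 5/44 + 7/44 + 9/44
= 24/44
= 0.5455

0.5455


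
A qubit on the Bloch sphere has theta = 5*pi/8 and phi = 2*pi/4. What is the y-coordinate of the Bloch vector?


theta = 1.9635, phi = 1.5708
r_y = sin(theta)*sin(phi) = 0.9239 * 1.0000
r_y = 0.9239

0.9239


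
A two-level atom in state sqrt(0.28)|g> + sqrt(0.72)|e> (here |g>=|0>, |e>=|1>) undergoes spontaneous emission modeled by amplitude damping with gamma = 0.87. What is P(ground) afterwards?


For amplitude damping with parameter gamma on state sqrt(a)|0> + sqrt(b)|1>:
alpha^2 = 0.28, beta^2 = 0.72
P(|0>) = alpha^2 + gamma * beta^2
= 0.28 + 0.87 * 0.72
= 0.28 + 0.6264
= 0.9064

0.9064


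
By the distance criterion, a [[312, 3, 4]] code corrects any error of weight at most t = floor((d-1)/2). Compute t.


Code parameters: [[312, 3, 4]], distance d = 4.
Number of correctable errors = floor((d-1)/2)
= floor((4 - 1)/2)
= floor(3/2)
= 1

1


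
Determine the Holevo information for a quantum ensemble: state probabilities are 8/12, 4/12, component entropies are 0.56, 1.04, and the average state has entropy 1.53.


chi = S(rho) - sum_i p_i * S(rho_i)
Weighted entropy = 8/12 * 0.56 + 4/12 * 1.04
= 0.7200
chi = 1.53 - 0.7200
= 0.8100

0.8100


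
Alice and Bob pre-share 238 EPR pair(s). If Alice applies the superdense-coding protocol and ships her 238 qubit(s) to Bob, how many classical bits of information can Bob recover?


Superdense coding allows 2 classical bits per shared entangled pair.
238 pair(s) -> 2 * 238 = 476 classical bits

476


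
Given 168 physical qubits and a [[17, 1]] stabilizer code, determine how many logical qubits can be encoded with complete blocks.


Each code block uses 17 physical qubits for 1 logical qubit(s).
Number of complete blocks = floor(168 / 17) = 9
Logical qubits = 9 * 1
= 9

9


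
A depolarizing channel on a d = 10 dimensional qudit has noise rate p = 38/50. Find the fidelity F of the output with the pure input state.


F = (1-p) + p/d
= (1 - 0.7600) + 0.7600/10
= 0.2400 + 0.0760
= 0.3160

0.3160


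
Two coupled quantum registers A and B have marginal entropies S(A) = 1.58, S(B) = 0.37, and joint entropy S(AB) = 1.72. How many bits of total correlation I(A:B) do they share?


I(A:B) = S(A) + S(B) - S(AB)
= 1.58 + 0.37 - 1.72
= 0.2300

0.2300


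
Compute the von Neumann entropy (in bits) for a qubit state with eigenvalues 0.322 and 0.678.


S = -p*log2(p) - (1-p)*log2(1-p)
p = 0.3220, 1-p = 0.6780
= -0.3220 * log2(0.3220) - 0.6780 * log2(0.6780)
= -(-0.5264) - (-0.3801)
= 0.9065

0.9065


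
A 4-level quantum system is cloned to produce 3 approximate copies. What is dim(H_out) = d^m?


Output space = H^(tensor 3) where dim(H) = 4
dim = 4^3
= 16 (after 2 factors)
= 64 (after 3 factors)
= 64

64


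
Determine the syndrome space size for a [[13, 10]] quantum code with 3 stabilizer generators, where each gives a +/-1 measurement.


Each stabilizer generator gives a binary (+1 or -1) measurement outcome.
With 3 independent generators:
Total syndromes = 2^3
= 8

8


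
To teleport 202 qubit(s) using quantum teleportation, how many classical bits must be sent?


Quantum teleportation requires 2 classical bits per qubit teleported.
202 qubit(s) -> 2 * 202 = 404 classical bits

404


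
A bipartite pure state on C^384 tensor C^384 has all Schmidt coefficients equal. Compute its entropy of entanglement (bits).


For a maximally entangled state in d x d:
S = log2(d) = log2(384)
= 8.5850

8.5850


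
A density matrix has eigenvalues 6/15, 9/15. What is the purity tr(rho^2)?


tr(rho^2) = sum of eigenvalues squared
= (6/15)^2 + (9/15)^2
= (36 + 81) / 225
= 117/225
= 0.5200

0.5200


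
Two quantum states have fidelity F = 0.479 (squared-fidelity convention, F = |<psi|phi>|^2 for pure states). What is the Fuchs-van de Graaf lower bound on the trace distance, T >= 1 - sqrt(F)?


Fuchs-van de Graaf (squared-fidelity convention): 1 - sqrt(F) <= T <= sqrt(1 - F).
Lower bound: T >= 1 - sqrt(F)
sqrt(F) = sqrt(0.479) = 0.6921
T >= 1 - 0.6921
T >= 0.3079

0.3079


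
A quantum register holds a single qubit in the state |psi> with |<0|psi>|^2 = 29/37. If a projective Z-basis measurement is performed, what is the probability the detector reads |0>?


|alpha|^2 = 29/37 = 0.7838
|beta|^2 = 1 - 29/37 = 8/37 = 0.2162
P(|0>) = |alpha|^2 = 0.7838

0.7838


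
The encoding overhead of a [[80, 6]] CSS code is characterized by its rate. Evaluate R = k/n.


Code rate R = k/n
= 6/80
= 0.0750

0.0750


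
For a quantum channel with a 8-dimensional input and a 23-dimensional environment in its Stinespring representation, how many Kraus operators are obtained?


Tracing out the environment in an orthonormal basis {|i>_E} gives Kraus operators K_i = <i|_E U |0>_E.
Number of Kraus operators = dim(H_env) = d_env
= 23

23


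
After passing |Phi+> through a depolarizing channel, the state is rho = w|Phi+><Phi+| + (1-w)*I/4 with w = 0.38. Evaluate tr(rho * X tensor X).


|Phi+> = (|00> + |11>)/sqrt(2)
For the pure Bell state, <X_A X_B> = +1 (Bell-state Pauli correlator).
The maximally-mixed part I/4 has tr(I/4 * P tensor P) = 0 for any traceless Pauli P.
So <X_A X_B>_rho = w * (+1) + (1 - w) * 0
= 0.38 * (+1)
= 0.3800

0.3800


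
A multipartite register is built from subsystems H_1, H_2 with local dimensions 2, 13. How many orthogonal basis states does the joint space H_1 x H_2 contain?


dim(H_1 x H_2) = 2 * 13
= 26

26


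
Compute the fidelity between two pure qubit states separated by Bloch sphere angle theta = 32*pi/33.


For states separated by angle theta on Bloch sphere:
F = cos^2(theta/2)
theta = 32*pi/33 = 3.0464
theta/2 = 1.5232
cos(theta/2) = 0.0476
F = 0.0023

0.0023


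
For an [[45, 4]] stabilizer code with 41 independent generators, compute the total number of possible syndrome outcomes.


Each stabilizer generator gives a binary (+1 or -1) measurement outcome.
With 41 independent generators:
Total syndromes = 2^41
= 2199023255552

2199023255552


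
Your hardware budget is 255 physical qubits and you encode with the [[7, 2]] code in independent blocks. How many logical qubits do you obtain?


Each code block uses 7 physical qubits for 2 logical qubit(s).
Number of complete blocks = floor(255 / 7) = 36
Logical qubits = 36 * 2
= 72

72


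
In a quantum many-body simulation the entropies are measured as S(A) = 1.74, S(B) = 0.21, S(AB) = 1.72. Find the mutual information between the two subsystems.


I(A:B) = S(A) + S(B) - S(AB)
= 1.74 + 0.21 - 1.72
= 0.2300

0.2300


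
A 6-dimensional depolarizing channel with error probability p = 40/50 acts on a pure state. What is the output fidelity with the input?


F = (1-p) + p/d
= (1 - 0.8000) + 0.8000/6
= 0.2000 + 0.1333
= 0.3333

0.3333


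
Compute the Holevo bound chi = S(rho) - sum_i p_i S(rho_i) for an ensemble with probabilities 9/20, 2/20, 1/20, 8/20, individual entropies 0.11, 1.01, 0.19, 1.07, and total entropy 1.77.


chi = S(rho) - sum_i p_i * S(rho_i)
Weighted entropy = 9/20 * 0.11 + 2/20 * 1.01 + 1/20 * 0.19 + 8/20 * 1.07
= 0.5880
chi = 1.77 - 0.5880
= 1.1820

1.1820


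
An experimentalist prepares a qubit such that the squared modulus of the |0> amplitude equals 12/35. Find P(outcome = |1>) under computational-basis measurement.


|alpha|^2 = 12/35 = 0.3429
|beta|^2 = 1 - 12/35 = 23/35 = 0.6571
P(|1>) = |beta|^2 = 0.6571

0.6571


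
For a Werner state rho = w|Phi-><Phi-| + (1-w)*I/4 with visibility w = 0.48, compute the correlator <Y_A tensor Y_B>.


|Phi-> = (|00> - |11>)/sqrt(2)
For the pure Bell state, <Y_A Y_B> = +1 (Bell-state Pauli correlator).
The maximally-mixed part I/4 has tr(I/4 * P tensor P) = 0 for any traceless Pauli P.
So <Y_A Y_B>_rho = w * (+1) + (1 - w) * 0
= 0.48 * (+1)
= 0.4800

0.4800


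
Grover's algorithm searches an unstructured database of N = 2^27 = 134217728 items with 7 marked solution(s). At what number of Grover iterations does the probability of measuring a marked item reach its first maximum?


After j Grover iterations the success probability is P(j) = sin^2((2j+1)*theta), where sin(theta) = sqrt(k/N).
N = 2^27 = 134217728, k = 7
sin(theta) = sqrt(k/N) = 0.0002283726432
theta = arcsin(sqrt(k/N)) = 0.0002283726452 rad
P(j) reaches its first maximum when (2j+1)*theta is as close as possible to pi/2, i.e. j = round(pi/(4*theta) - 1/2).
pi/(4*theta) - 1/2 = 3438.6079
(For comparison, the common estimate pi/4 * sqrt(N/k) = 3439.1079; the exact maximiser is used here.)
Optimal iterations = 3439

3439


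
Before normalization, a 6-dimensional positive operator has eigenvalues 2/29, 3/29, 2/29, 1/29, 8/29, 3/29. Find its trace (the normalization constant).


tr(M) = sum of eigenvalues
= 2/29 + 3/29 + 2/29 + 1/29 + 8/29 + 3/29
= 19/29
= 0.6552

0.6552


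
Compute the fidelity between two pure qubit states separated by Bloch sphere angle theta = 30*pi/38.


For states separated by angle theta on Bloch sphere:
F = cos^2(theta/2)
theta = 30*pi/38 = 2.4802
theta/2 = 1.2401
cos(theta/2) = 0.3247
F = 0.1054

0.1054


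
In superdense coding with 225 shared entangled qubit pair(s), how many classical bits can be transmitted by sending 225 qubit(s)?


Superdense coding allows 2 classical bits per shared entangled pair.
225 pair(s) -> 2 * 225 = 450 classical bits

450


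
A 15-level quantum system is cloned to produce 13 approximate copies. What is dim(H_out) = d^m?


Output space = H^(tensor 13) where dim(H) = 15
dim = 15^13
= 225 (after 2 factors)
= 3375 (after 3 factors)
= 50625 (after 4 factors)
= 759375 (after 5 factors)
= 11390625 (after 6 factors)
= 170859375 (after 7 factors)
= 2562890625 (after 8 factors)
= 38443359375 (after 9 factors)
= 576650390625 (after 10 factors)
= 8649755859375 (after 11 factors)
= 129746337890625 (after 12 factors)
= 1946195068359375 (after 13 factors)
= 1946195068359375

1946195068359375


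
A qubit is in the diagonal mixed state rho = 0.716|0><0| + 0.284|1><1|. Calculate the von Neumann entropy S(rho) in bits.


S = -p*log2(p) - (1-p)*log2(1-p)
p = 0.7160, 1-p = 0.2840
= -0.7160 * log2(0.7160) - 0.2840 * log2(0.2840)
= -(-0.3451) - (-0.5158)
= 0.8608

0.8608


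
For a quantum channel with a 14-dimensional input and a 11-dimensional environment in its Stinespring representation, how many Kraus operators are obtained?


Tracing out the environment in an orthonormal basis {|i>_E} gives Kraus operators K_i = <i|_E U |0>_E.
Number of Kraus operators = dim(H_env) = d_env
= 11

11


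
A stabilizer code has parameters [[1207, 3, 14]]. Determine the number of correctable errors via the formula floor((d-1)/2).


Code parameters: [[1207, 3, 14]], distance d = 14.
Number of correctable errors = floor((d-1)/2)
= floor((14 - 1)/2)
= floor(13/2)
= 6

6


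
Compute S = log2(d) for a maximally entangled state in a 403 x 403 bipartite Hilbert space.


For a maximally entangled state in d x d:
S = log2(d) = log2(403)
= 8.6546

8.6546


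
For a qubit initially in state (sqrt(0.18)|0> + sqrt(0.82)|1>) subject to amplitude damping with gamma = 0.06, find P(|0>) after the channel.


For amplitude damping with parameter gamma on state sqrt(a)|0> + sqrt(b)|1>:
alpha^2 = 0.18, beta^2 = 0.82
P(|0>) = alpha^2 + gamma * beta^2
= 0.18 + 0.06 * 0.82
= 0.18 + 0.0492
= 0.2292

0.2292


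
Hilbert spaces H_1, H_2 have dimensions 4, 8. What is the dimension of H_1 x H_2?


dim(H_1 x H_2) = 4 * 8
= 32

32


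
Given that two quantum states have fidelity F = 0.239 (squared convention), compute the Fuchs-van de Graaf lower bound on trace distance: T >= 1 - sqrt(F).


Fuchs-van de Graaf (squared-fidelity convention): 1 - sqrt(F) <= T <= sqrt(1 - F).
Lower bound: T >= 1 - sqrt(F)
sqrt(F) = sqrt(0.239) = 0.4889
T >= 1 - 0.4889
T >= 0.5111

0.5111


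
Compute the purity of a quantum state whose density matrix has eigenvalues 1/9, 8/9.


tr(rho^2) = sum of eigenvalues squared
= (1/9)^2 + (8/9)^2
= (1 + 64) / 81
= 65/81
= 0.8025

0.8025


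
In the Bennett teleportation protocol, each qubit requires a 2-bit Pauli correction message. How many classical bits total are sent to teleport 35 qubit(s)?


Quantum teleportation requires 2 classical bits per qubit teleported.
35 qubit(s) -> 2 * 35 = 70 classical bits

70


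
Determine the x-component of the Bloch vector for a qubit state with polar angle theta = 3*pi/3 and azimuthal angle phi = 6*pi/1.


theta = 3.1416, phi = 18.8496
r_x = sin(theta)*cos(phi) = 0.0000 * 1.0000
r_x = 0.0000

0.0000


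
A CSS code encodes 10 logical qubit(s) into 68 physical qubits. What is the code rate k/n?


Code rate R = k/n
= 10/68
= 0.1471

0.1471


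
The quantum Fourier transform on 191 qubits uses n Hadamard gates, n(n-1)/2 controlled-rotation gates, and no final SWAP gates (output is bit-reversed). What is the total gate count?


Hadamard gates: 191
Controlled rotations: n*(n-1)/2 = 191*190/2 = 18145
SWAP gates: 0 (omitted)
Total = 191 + 18145
= 18336

18336


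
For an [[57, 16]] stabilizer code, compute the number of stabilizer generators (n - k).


For an [[n,k]] stabilizer code:
Number of stabilizer generators = n - k
= 57 - 16
= 41

41


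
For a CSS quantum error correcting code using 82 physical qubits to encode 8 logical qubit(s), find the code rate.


Code rate R = k/n
= 8/82
= 0.0976

0.0976


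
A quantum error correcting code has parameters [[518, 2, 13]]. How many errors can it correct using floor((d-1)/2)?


Code parameters: [[518, 2, 13]], distance d = 13.
Number of correctable errors = floor((d-1)/2)
= floor((13 - 1)/2)
= floor(12/2)
= 6

6


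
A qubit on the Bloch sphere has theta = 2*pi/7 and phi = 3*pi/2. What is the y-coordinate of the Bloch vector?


theta = 0.8976, phi = 4.7124
r_y = sin(theta)*sin(phi) = 0.7818 * -1.0000
r_y = -0.7818

-0.7818


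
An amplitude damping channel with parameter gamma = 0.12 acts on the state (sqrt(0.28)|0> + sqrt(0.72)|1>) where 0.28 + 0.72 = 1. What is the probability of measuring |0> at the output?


For amplitude damping with parameter gamma on state sqrt(a)|0> + sqrt(b)|1>:
alpha^2 = 0.28, beta^2 = 0.72
P(|0>) = alpha^2 + gamma * beta^2
= 0.28 + 0.12 * 0.72
= 0.28 + 0.0864
= 0.3664

0.3664


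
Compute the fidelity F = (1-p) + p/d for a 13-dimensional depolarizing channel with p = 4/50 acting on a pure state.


F = (1-p) + p/d
= (1 - 0.0800) + 0.0800/13
= 0.9200 + 0.0062
= 0.9262

0.9262


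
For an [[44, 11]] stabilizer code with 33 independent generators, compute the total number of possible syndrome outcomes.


Each stabilizer generator gives a binary (+1 or -1) measurement outcome.
With 33 independent generators:
Total syndromes = 2^33
= 8589934592

8589934592


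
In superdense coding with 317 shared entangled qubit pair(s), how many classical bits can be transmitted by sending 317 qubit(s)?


Superdense coding allows 2 classical bits per shared entangled pair.
317 pair(s) -> 2 * 317 = 634 classical bits

634


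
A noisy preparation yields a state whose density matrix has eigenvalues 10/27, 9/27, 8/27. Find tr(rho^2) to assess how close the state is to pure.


tr(rho^2) = sum of eigenvalues squared
= (10/27)^2 + (9/27)^2 + (8/27)^2
= (100 + 81 + 64) / 729
= 245/729
= 0.3361

0.3361


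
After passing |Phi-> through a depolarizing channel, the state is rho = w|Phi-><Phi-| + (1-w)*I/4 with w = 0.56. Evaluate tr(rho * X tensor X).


|Phi-> = (|00> - |11>)/sqrt(2)
For the pure Bell state, <X_A X_B> = -1 (Bell-state Pauli correlator).
The maximally-mixed part I/4 has tr(I/4 * P tensor P) = 0 for any traceless Pauli P.
So <X_A X_B>_rho = w * (-1) + (1 - w) * 0
= 0.56 * (-1)
= -0.5600

-0.5600


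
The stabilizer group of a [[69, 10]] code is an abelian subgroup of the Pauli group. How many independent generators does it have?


For an [[n,k]] stabilizer code:
Number of stabilizer generators = n - k
= 69 - 10
= 59

59


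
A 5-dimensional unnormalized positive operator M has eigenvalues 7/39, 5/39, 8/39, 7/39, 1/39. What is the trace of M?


tr(M) = sum of eigenvalues
= 7/39 + 5/39 + 8/39 + 7/39 + 1/39
= 28/39
= 0.7179

0.7179


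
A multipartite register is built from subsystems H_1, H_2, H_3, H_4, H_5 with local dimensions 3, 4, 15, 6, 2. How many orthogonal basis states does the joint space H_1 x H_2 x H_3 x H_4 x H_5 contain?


dim(H_1 x H_2 x H_3 x H_4 x H_5) = 3 * 4 * 15 * 6 * 2
= 12 * 15 * 6 * 2
= 180 * 6 * 2
= 1080 * 2
= 2160

2160


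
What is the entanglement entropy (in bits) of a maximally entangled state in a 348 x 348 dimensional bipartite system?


For a maximally entangled state in d x d:
S = log2(d) = log2(348)
= 8.4429

8.4429


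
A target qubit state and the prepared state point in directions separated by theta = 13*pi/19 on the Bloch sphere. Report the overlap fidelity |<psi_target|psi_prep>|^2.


For states separated by angle theta on Bloch sphere:
F = cos^2(theta/2)
theta = 13*pi/19 = 2.1495
theta/2 = 1.0748
cos(theta/2) = 0.4759
F = 0.2265

0.2265


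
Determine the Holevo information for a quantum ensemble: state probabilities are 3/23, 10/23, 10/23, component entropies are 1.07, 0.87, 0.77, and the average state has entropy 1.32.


chi = S(rho) - sum_i p_i * S(rho_i)
Weighted entropy = 3/23 * 1.07 + 10/23 * 0.87 + 10/23 * 0.77
= 0.8526
chi = 1.32 - 0.8526
= 0.4674

0.4674


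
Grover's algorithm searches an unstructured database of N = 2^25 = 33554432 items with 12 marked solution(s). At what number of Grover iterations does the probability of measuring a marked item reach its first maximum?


After j Grover iterations the success probability is P(j) = sin^2((2j+1)*theta), where sin(theta) = sqrt(k/N).
N = 2^25 = 33554432, k = 12
sin(theta) = sqrt(k/N) = 0.0005980199567
theta = arcsin(sqrt(k/N)) = 0.0005980199924 rad
P(j) reaches its first maximum when (2j+1)*theta is as close as possible to pi/2, i.e. j = round(pi/(4*theta) - 1/2).
pi/(4*theta) - 1/2 = 1312.8309
(For comparison, the common estimate pi/4 * sqrt(N/k) = 1313.3310; the exact maximiser is used here.)
Optimal iterations = 1313

1313


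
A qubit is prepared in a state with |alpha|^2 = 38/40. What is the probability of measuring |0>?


|alpha|^2 = 38/40 = 0.9500
|beta|^2 = 1 - 38/40 = 2/40 = 0.0500
P(|0>) = |alpha|^2 = 0.9500

0.9500


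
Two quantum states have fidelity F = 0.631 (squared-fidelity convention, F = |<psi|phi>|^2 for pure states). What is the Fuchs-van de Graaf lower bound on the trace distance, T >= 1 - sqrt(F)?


Fuchs-van de Graaf (squared-fidelity convention): 1 - sqrt(F) <= T <= sqrt(1 - F).
Lower bound: T >= 1 - sqrt(F)
sqrt(F) = sqrt(0.631) = 0.7944
T >= 1 - 0.7944
T >= 0.2056

0.2056


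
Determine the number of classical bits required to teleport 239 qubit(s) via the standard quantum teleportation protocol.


Quantum teleportation requires 2 classical bits per qubit teleported.
239 qubit(s) -> 2 * 239 = 478 classical bits

478


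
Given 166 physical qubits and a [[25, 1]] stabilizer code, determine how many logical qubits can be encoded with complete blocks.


Each code block uses 25 physical qubits for 1 logical qubit(s).
Number of complete blocks = floor(166 / 25) = 6
Logical qubits = 6 * 1
= 6

6


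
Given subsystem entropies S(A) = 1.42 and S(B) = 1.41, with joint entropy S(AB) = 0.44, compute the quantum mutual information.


I(A:B) = S(A) + S(B) - S(AB)
= 1.42 + 1.41 - 0.44
= 2.3900

2.3900


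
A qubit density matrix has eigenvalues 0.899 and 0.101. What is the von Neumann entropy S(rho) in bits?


S = -p*log2(p) - (1-p)*log2(1-p)
p = 0.8990, 1-p = 0.1010
= -0.8990 * log2(0.8990) - 0.1010 * log2(0.1010)
= -(-0.1381) - (-0.3341)
= 0.4722

0.4722


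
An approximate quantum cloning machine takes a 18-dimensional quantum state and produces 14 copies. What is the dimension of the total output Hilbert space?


Output space = H^(tensor 14) where dim(H) = 18
dim = 18^14
= 324 (after 2 factors)
= 5832 (after 3 factors)
= 104976 (after 4 factors)
= 1889568 (after 5 factors)
= 34012224 (after 6 factors)
= 612220032 (after 7 factors)
= 11019960576 (after 8 factors)
= 198359290368 (after 9 factors)
= 3570467226624 (after 10 factors)
= 64268410079232 (after 11 factors)
= 1156831381426176 (after 12 factors)
= 20822964865671168 (after 13 factors)
= 374813367582081024 (after 14 factors)
= 374813367582081024

374813367582081024


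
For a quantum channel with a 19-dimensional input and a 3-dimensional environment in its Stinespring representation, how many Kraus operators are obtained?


Tracing out the environment in an orthonormal basis {|i>_E} gives Kraus operators K_i = <i|_E U |0>_E.
Number of Kraus operators = dim(H_env) = d_env
= 3

3


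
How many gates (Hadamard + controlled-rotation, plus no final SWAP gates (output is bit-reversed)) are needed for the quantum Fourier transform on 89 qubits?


Hadamard gates: 89
Controlled rotations: n*(n-1)/2 = 89*88/2 = 3916
SWAP gates: 0 (omitted)
Total = 89 + 3916
= 4005

4005


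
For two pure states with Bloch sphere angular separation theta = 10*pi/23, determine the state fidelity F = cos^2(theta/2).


For states separated by angle theta on Bloch sphere:
F = cos^2(theta/2)
theta = 10*pi/23 = 1.3659
theta/2 = 0.6830
cos(theta/2) = 0.7757
F = 0.6017

0.6017


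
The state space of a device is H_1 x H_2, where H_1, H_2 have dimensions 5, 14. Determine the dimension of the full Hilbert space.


dim(H_1 x H_2) = 5 * 14
= 70

70


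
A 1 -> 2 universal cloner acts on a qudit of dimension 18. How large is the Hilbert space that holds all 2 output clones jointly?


Output space = H^(tensor 2) where dim(H) = 18
dim = 18^2
= 324

324


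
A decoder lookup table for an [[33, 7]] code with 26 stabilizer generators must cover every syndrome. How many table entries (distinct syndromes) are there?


Each stabilizer generator gives a binary (+1 or -1) measurement outcome.
With 26 independent generators:
Total syndromes = 2^26
= 67108864

67108864


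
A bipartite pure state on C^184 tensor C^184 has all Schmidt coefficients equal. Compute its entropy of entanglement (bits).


For a maximally entangled state in d x d:
S = log2(d) = log2(184)
= 7.5236

7.5236


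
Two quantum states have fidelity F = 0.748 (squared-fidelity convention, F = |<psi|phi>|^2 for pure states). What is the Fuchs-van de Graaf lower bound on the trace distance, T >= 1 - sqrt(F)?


Fuchs-van de Graaf (squared-fidelity convention): 1 - sqrt(F) <= T <= sqrt(1 - F).
Lower bound: T >= 1 - sqrt(F)
sqrt(F) = sqrt(0.748) = 0.8649
T >= 1 - 0.8649
T >= 0.1351

0.1351


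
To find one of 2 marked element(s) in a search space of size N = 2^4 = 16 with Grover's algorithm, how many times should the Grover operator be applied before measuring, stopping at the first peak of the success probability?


After j Grover iterations the success probability is P(j) = sin^2((2j+1)*theta), where sin(theta) = sqrt(k/N).
N = 2^4 = 16, k = 2
sin(theta) = sqrt(k/N) = 0.3535533906
theta = arcsin(sqrt(k/N)) = 0.3613671239 rad
P(j) reaches its first maximum when (2j+1)*theta is as close as possible to pi/2, i.e. j = round(pi/(4*theta) - 1/2).
pi/(4*theta) - 1/2 = 1.6734
(For comparison, the common estimate pi/4 * sqrt(N/k) = 2.2214; the exact maximiser is used here.)
Optimal iterations = 2

2


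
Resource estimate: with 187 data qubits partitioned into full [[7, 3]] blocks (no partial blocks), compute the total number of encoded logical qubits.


Each code block uses 7 physical qubits for 3 logical qubit(s).
Number of complete blocks = floor(187 / 7) = 26
Logical qubits = 26 * 3
= 78

78


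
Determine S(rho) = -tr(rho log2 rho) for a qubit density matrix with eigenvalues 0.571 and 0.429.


S = -p*log2(p) - (1-p)*log2(1-p)
p = 0.5710, 1-p = 0.4290
= -0.5710 * log2(0.5710) - 0.4290 * log2(0.4290)
= -(-0.4616) - (-0.5238)
= 0.9854

0.9854


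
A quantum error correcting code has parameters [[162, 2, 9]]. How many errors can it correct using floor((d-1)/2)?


Code parameters: [[162, 2, 9]], distance d = 9.
Number of correctable errors = floor((d-1)/2)
= floor((9 - 1)/2)
= floor(8/2)
= 4

4


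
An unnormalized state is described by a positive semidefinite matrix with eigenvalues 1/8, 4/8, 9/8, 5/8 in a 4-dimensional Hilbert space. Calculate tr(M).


tr(M) = sum of eigenvalues
= 1/8 + 4/8 + 9/8 + 5/8
= 19/8
= 2.3750

2.3750


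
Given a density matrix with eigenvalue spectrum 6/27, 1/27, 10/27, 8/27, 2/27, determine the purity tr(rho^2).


tr(rho^2) = sum of eigenvalues squared
= (6/27)^2 + (1/27)^2 + (10/27)^2 + (8/27)^2 + (2/27)^2
= (36 + 1 + 100 + 64 + 4) / 729
= 205/729
= 0.2812

0.2812


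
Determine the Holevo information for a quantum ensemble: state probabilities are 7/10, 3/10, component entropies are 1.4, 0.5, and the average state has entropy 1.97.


chi = S(rho) - sum_i p_i * S(rho_i)
Weighted entropy = 7/10 * 1.4 + 3/10 * 0.5
= 1.1300
chi = 1.97 - 1.1300
= 0.8400

0.8400


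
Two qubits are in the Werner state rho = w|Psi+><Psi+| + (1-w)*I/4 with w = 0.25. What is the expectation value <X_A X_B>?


|Psi+> = (|01> + |10>)/sqrt(2)
For the pure Bell state, <X_A X_B> = +1 (Bell-state Pauli correlator).
The maximally-mixed part I/4 has tr(I/4 * P tensor P) = 0 for any traceless Pauli P.
So <X_A X_B>_rho = w * (+1) + (1 - w) * 0
= 0.25 * (+1)
= 0.2500

0.2500


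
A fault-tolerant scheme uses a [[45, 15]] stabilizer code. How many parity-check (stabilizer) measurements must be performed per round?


For an [[n,k]] stabilizer code:
Number of stabilizer generators = n - k
= 45 - 15
= 30

30


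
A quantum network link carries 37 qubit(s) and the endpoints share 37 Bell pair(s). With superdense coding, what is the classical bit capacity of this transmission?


Superdense coding allows 2 classical bits per shared entangled pair.
37 pair(s) -> 2 * 37 = 74 classical bits

74


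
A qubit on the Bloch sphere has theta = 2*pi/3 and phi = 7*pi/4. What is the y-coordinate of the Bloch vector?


theta = 2.0944, phi = 5.4978
r_y = sin(theta)*sin(phi) = 0.8660 * -0.7071
r_y = -0.6124

-0.6124


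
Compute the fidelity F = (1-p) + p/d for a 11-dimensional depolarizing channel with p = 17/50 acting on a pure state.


F = (1-p) + p/d
= (1 - 0.3400) + 0.3400/11
= 0.6600 + 0.0309
= 0.6909

0.6909


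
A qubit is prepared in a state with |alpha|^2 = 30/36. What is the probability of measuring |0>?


|alpha|^2 = 30/36 = 0.8333
|beta|^2 = 1 - 30/36 = 6/36 = 0.1667
P(|0>) = |alpha|^2 = 0.8333

0.8333


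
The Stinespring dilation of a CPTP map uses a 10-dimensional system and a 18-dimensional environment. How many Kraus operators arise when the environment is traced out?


Tracing out the environment in an orthonormal basis {|i>_E} gives Kraus operators K_i = <i|_E U |0>_E.
Number of Kraus operators = dim(H_env) = d_env
= 18

18
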